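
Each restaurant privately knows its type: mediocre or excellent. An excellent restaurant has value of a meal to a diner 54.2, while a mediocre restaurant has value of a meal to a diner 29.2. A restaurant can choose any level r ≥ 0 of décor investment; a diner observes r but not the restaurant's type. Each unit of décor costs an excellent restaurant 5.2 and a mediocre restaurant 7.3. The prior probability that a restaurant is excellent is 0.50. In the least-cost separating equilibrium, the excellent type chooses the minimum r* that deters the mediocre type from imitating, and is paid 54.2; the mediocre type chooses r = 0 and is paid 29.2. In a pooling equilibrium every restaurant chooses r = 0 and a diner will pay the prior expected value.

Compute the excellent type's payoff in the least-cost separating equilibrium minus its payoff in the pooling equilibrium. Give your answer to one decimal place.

Least-cost separating signal: r* solves 29.2 = 54.2 − 7.3·r*, so r* = (54.2 − 29.2)/7.3 ≈ 3.4247.
Excellent type's separating payoff: 54.2 − 5.2 × r* = 54.2 − 5.2 × (54.2 − 29.2)/7.3 = 54.2 − 130/7.3 ≈ 36.392.
Pooling payoff: 0.50 × 54.2 + 0.50 × 29.2 = 41.7.
Difference: 36.392 − 41.7 = -5.308, i.e. -5.3 to one decimal place.
The excellent type would prefer the pooling outcome.

-5.3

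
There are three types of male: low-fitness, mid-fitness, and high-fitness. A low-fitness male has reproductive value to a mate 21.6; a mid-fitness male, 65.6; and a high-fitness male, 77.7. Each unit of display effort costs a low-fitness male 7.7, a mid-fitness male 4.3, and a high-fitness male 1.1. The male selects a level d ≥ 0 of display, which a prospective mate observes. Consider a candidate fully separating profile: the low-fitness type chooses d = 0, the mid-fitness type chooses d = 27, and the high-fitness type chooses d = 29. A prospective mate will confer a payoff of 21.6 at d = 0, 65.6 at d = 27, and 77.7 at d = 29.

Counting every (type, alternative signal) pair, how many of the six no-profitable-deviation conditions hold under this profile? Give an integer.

4

High-fitness (own payoff 77.7 − 1.1×29 = 45.8): to d=0 gives 21.6 → no gain ✓; to d=27 gives 65.6 − 1.1×27 = 35.9 → no gain ✓.
Low-fitness (own payoff 21.6): to d=27 gives 65.6 − 7.7×27 = -142.3 → no gain ✓; to d=29 gives 77.7 − 7.7×29 = -145.6 → no gain ✓.
Mid-fitness (own payoff 65.6 − 4.3×27 = -50.5): to d=0 gives 21.6 → profitable ✗; to d=29 gives 77.7 − 4.3×29 = -47 → profitable ✗.
4 of the 6 constraints hold; not an equilibrium.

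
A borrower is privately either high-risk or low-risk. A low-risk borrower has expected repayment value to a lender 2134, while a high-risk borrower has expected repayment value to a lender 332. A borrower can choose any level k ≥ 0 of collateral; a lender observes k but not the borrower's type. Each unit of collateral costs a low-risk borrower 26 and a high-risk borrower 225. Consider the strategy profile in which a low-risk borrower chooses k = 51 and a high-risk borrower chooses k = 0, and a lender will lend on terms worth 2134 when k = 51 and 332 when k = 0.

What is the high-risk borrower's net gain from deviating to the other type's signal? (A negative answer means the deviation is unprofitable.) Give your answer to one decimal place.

Playing k = 0 the high-risk borrower receives 332.
Deviating to k = 51 brings payment 2134 at cost 225 × 51 = 11475, netting -9341.
Gain from deviating: -9341 − 332 = -9673.0.
The gain is negative, so the high-risk type's incentive-compatibility constraint is satisfied.

-9673.0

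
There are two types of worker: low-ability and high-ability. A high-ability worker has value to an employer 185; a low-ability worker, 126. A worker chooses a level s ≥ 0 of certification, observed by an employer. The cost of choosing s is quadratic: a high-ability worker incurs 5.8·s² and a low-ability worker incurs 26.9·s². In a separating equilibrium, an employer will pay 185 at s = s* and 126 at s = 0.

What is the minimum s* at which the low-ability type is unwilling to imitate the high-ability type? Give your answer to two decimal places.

1.48

The low-ability type at s = 0 receives 126; imitating at s* yields 185 − 26.9·s*².
Indifference: 126 = 185 − 26.9·s*², so s*² = (185 − 126) / 26.9 ≈ 2.1933.
s* = √2.1933 ≈ 1.48.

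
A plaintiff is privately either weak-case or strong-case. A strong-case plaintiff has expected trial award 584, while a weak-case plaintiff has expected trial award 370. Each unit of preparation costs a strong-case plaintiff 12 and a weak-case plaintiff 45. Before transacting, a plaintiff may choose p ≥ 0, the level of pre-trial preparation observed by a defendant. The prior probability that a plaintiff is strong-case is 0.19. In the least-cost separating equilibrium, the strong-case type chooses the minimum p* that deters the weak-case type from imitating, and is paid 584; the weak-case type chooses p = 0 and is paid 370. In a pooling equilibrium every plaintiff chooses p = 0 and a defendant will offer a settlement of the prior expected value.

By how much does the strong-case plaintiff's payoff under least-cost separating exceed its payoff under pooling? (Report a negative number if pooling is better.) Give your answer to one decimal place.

Least-cost separating signal: p* solves 370 = 584 − 45·p*, so p* = (584 − 370)/45 ≈ 4.7556.
Strong-case type's separating payoff: 584 − 12 × p* = 584 − 12 × (584 − 370)/45 = 584 − 2568/45 ≈ 526.933.
Pooling payoff: 0.19 × 584 + 0.81 × 370 = 410.66.
Difference: 526.933 − 410.66 = 116.273, i.e. 116.3 to one decimal place.
The strong-case type prefers to separate.

116.3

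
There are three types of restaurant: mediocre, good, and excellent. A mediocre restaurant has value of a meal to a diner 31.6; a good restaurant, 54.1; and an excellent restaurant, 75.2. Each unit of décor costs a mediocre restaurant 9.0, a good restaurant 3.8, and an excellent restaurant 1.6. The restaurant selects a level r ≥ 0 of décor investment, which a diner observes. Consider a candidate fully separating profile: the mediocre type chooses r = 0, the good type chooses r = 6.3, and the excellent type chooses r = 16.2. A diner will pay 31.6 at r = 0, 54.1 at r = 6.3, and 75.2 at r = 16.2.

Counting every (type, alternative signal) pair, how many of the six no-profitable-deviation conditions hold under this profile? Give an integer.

5

Excellent (own payoff 75.2 − 1.6×16.2 = 49.28): to r=0 gives 31.6 → no gain ✓; to r=6.3 gives 54.1 − 1.6×6.3 = 44.02 → no gain ✓.
Mediocre (own payoff 31.6): to r=6.3 gives 54.1 − 9.0×6.3 = -2.6 → no gain ✓; to r=16.2 gives 75.2 − 9.0×16.2 = -70.6 → no gain ✓.
Good (own payoff 54.1 − 3.8×6.3 = 30.16): to r=0 gives 31.6 → profitable ✗; to r=16.2 gives 75.2 − 3.8×16.2 = 13.64 → no gain ✓.
5 of the 6 constraints hold; not an equilibrium.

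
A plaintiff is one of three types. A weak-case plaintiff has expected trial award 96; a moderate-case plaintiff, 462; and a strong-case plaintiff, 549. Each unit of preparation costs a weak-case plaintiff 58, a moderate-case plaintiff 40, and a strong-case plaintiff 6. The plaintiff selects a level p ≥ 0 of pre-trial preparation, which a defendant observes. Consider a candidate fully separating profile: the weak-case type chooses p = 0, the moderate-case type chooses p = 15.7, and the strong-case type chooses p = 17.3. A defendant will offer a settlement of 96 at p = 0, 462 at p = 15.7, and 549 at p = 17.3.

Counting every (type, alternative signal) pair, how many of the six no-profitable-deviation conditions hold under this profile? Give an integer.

Strong-case (own payoff 549 − 6×17.3 = 445.2): to p=0 gives 96 → no gain ✓; to p=15.7 gives 462 − 6×15.7 = 367.8 → no gain ✓.
Moderate-case (own payoff 462 − 40×15.7 = -166): to p=0 gives 96 → profitable ✗; to p=17.3 gives 549 − 40×17.3 = -143 → profitable ✗.
Weak-case (own payoff 96): to p=15.7 gives 462 − 58×15.7 = -448.6 → no gain ✓; to p=17.3 gives 549 − 58×17.3 = -454.4 → no gain ✓.
4 of the 6 constraints hold; not an equilibrium.

4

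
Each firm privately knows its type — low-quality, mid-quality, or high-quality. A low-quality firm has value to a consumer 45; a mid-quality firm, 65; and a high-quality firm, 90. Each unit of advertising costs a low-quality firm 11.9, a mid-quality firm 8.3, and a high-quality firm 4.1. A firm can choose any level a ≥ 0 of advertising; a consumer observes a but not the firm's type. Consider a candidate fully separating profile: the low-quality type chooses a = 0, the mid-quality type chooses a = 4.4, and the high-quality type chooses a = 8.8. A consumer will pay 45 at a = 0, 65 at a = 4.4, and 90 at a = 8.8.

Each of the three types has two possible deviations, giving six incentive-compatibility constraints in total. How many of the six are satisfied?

Mid-quality (own payoff 65 − 8.3×4.4 = 28.48): to a=0 gives 45 → profitable ✗; to a=8.8 gives 90 − 8.3×8.8 = 16.96 → no gain ✓.
High-quality (own payoff 90 − 4.1×8.8 = 53.92): to a=0 gives 45 → no gain ✓; to a=4.4 gives 65 − 4.1×4.4 = 46.96 → no gain ✓.
Low-quality (own payoff 45): to a=4.4 gives 65 − 11.9×4.4 = 12.64 → no gain ✓; to a=8.8 gives 90 − 11.9×8.8 = -14.72 → no gain ✓.
5 of the 6 constraints hold; not an equilibrium.

5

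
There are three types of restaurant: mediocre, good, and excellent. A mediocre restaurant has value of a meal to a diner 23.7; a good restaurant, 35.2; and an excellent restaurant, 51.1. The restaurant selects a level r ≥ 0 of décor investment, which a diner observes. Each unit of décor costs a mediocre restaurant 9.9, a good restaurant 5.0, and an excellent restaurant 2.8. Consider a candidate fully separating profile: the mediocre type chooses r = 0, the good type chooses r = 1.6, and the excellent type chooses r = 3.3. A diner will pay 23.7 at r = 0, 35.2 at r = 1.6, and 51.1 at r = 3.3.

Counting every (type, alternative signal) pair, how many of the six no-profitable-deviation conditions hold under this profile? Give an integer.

Mediocre (own payoff 23.7): to r=1.6 gives 35.2 − 9.9×1.6 = 19.36 → no gain ✓; to r=3.3 gives 51.1 − 9.9×3.3 = 18.43 → no gain ✓.
Good (own payoff 35.2 − 5.0×1.6 = 27.2): to r=0 gives 23.7 → no gain ✓; to r=3.3 gives 51.1 − 5.0×3.3 = 34.6 → profitable ✗.
Excellent (own payoff 51.1 − 2.8×3.3 = 41.86): to r=0 gives 23.7 → no gain ✓; to r=1.6 gives 35.2 − 2.8×1.6 = 30.72 → no gain ✓.
5 of the 6 constraints hold; not an equilibrium.

5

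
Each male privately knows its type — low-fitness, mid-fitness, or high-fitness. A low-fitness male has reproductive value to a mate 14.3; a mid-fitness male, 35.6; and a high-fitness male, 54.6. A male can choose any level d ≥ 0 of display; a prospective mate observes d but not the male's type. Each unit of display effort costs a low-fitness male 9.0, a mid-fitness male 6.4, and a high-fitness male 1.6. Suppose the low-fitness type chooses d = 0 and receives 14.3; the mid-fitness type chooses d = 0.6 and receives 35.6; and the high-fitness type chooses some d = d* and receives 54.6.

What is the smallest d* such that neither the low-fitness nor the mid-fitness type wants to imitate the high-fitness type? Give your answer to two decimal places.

Low-fitness type (on-path payoff 14.3) won't mimic when 14.3 ≥ 54.6 − 9.0·d*, i.e. d* ≥ 4.48.
Mid-fitness type (on-path payoff 35.6 − 6.4×0.6 = 31.76) won't mimic when 31.76 ≥ 54.6 − 6.4·d*, i.e. d* ≥ 3.57.
Both must hold, so d* = max(4.48, 3.57) = 4.48. The low-fitness type's constraint binds.

4.48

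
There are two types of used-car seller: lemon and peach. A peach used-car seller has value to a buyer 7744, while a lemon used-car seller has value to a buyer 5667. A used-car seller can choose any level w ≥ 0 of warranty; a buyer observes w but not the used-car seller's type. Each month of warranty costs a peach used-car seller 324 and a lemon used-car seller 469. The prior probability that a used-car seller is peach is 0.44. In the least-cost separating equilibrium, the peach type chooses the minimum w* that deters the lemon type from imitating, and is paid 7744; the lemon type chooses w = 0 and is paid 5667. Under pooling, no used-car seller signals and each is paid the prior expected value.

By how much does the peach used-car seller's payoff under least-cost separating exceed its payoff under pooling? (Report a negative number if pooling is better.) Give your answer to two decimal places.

Least-cost separating signal: w* solves 5667 = 7744 − 469·w*, so w* = (7744 − 5667)/469 ≈ 4.4286.
Peach type's separating payoff: 7744 − 324 × w* = 7744 − 324 × (7744 − 5667)/469 = 7744 − 672948/469 ≈ 6309.1429.
Pooling payoff: 0.44 × 7744 + 0.56 × 5667 = 6580.88.
Difference: 6309.1429 − 6580.88 = -271.7371, i.e. -271.74 to two decimal places.
The peach type would prefer the pooling outcome.

-271.74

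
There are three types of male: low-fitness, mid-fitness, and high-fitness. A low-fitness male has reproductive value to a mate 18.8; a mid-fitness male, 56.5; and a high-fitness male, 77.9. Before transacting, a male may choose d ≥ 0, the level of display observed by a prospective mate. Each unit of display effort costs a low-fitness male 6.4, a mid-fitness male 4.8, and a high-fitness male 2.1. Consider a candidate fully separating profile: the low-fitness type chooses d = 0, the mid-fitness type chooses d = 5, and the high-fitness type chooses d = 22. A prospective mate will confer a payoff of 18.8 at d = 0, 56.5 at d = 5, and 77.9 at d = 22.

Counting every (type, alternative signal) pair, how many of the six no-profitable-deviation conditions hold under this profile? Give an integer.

4

High-fitness (own payoff 77.9 − 2.1×22 = 31.7): to d=0 gives 18.8 → no gain ✓; to d=5 gives 56.5 − 2.1×5 = 46 → profitable ✗.
Mid-fitness (own payoff 56.5 − 4.8×5 = 32.5): to d=0 gives 18.8 → no gain ✓; to d=22 gives 77.9 − 4.8×22 = -27.7 → no gain ✓.
Low-fitness (own payoff 18.8): to d=5 gives 56.5 − 6.4×5 = 24.5 → profitable ✗; to d=22 gives 77.9 − 6.4×22 = -62.9 → no gain ✓.
4 of the 6 constraints hold; not an equilibrium.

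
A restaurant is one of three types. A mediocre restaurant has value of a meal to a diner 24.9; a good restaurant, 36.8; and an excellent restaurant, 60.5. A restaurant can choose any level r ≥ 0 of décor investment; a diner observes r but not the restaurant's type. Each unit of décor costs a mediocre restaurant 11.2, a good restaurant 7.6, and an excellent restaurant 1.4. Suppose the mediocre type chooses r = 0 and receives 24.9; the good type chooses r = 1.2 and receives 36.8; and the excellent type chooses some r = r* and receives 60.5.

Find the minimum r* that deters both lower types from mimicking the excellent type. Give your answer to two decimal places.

Good type (on-path payoff 36.8 − 7.6×1.2 = 27.68) won't mimic when 27.68 ≥ 60.5 − 7.6·r*, i.e. r* ≥ 4.32.
Mediocre type (on-path payoff 24.9) won't mimic when 24.9 ≥ 60.5 − 11.2·r*, i.e. r* ≥ 3.18.
Both must hold, so r* = max(3.18, 4.32) = 4.32. The good type's constraint binds.

4.32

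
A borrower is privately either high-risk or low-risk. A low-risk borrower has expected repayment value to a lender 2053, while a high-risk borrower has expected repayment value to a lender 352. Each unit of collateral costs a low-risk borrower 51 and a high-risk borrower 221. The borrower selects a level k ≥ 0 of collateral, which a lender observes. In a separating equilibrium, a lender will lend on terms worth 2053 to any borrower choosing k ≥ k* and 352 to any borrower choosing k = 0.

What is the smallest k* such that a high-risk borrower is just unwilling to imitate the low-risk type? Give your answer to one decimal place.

A high-risk borrower choosing k = 0 receives 352.
Imitating at k* instead would pay 2053 at cost 221·k*, netting 2053 − 221·k*.
Indifference: 352 = 2053 − 221·k*, so k* = (2053 − 352) / 221 ≈ 7.7.
At k* the high-risk type's incentive constraint just binds; the low-risk type strictly prefers k* since its per-unit cost is lower.

7.7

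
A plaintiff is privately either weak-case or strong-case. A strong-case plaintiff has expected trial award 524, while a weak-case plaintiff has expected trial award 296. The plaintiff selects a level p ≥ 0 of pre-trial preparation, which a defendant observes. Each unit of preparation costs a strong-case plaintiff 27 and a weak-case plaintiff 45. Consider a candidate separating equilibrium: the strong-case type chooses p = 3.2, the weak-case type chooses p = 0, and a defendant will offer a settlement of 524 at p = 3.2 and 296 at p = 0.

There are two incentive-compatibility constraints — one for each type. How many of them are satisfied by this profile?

Weak-case type: stay at 0 → 296; mimic → 524 − 45 × 3.2 = 380. IC fails (296 < 380).
Strong-case type: signal → 524 − 27 × 3.2 = 437.6; deviate to 0 → 296. IC holds (437.6 ≥ 296).
1 of 2 constraints hold, so this profile is not an equilibrium.

1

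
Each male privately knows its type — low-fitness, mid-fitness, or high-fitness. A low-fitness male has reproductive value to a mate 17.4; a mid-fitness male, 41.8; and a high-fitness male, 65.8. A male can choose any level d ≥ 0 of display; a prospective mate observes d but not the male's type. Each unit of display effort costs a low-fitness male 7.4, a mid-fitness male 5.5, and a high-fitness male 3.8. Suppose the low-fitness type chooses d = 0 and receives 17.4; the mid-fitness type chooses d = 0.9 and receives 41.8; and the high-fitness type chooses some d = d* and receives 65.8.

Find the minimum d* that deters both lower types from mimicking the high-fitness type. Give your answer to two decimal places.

6.54

Mid-fitness type (on-path payoff 41.8 − 5.5×0.9 = 36.85) won't mimic when 36.85 ≥ 65.8 − 5.5·d*, i.e. d* ≥ 5.26.
Low-fitness type (on-path payoff 17.4) won't mimic when 17.4 ≥ 65.8 − 7.4·d*, i.e. d* ≥ 6.54.
Both must hold, so d* = max(6.54, 5.26) = 6.54. The low-fitness type's constraint binds.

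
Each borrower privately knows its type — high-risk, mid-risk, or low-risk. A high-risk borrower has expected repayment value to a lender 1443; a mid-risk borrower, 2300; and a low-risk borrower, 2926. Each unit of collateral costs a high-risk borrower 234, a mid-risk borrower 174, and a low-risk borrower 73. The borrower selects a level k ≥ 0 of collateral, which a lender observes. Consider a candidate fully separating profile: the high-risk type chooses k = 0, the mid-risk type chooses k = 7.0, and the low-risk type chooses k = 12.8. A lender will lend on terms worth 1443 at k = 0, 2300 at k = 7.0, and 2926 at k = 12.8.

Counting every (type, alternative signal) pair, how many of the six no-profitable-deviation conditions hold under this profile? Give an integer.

Low-risk (own payoff 2926 − 73×12.8 = 1991.6): to k=0 gives 1443 → no gain ✓; to k=7.0 gives 2300 − 73×7.0 = 1789 → no gain ✓.
High-risk (own payoff 1443): to k=7.0 gives 2300 − 234×7.0 = 662 → no gain ✓; to k=12.8 gives 2926 − 234×12.8 = -69.2 → no gain ✓.
Mid-risk (own payoff 2300 − 174×7.0 = 1082): to k=0 gives 1443 → profitable ✗; to k=12.8 gives 2926 − 174×12.8 = 698.8 → no gain ✓.
5 of the 6 constraints hold; not an equilibrium.

5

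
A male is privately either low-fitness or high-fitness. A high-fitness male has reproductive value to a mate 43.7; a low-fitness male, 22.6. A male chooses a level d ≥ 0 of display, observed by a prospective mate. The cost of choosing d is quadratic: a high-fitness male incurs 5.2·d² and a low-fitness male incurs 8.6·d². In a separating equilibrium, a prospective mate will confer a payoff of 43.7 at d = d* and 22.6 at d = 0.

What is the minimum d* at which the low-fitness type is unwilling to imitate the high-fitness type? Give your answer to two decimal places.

The low-fitness type at d = 0 receives 22.6; imitating at d* yields 43.7 − 8.6·d*².
Indifference: 22.6 = 43.7 − 8.6·d*², so d*² = (43.7 − 22.6) / 8.6 ≈ 2.4535.
d* = √2.4535 ≈ 1.57.

1.57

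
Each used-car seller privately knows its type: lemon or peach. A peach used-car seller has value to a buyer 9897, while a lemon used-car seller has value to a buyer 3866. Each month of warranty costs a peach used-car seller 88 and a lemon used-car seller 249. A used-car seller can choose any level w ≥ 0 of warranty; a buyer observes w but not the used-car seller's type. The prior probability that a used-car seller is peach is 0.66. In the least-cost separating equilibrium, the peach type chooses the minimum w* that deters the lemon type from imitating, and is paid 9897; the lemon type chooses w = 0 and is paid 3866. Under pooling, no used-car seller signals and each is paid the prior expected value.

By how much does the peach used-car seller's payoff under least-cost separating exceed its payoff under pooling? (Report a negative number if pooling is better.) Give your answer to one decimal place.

Least-cost separating signal: w* solves 3866 = 9897 − 249·w*, so w* = (9897 − 3866)/249 ≈ 24.2209.
Peach type's separating payoff: 9897 − 88 × w* = 9897 − 88 × (9897 − 3866)/249 = 9897 − 530728/249 ≈ 7765.562.
Pooling payoff: 0.66 × 9897 + 0.34 × 3866 = 7846.46.
Difference: 7765.562 − 7846.46 = -80.898, i.e. -80.9 to one decimal place.
The peach type would prefer the pooling outcome.

-80.9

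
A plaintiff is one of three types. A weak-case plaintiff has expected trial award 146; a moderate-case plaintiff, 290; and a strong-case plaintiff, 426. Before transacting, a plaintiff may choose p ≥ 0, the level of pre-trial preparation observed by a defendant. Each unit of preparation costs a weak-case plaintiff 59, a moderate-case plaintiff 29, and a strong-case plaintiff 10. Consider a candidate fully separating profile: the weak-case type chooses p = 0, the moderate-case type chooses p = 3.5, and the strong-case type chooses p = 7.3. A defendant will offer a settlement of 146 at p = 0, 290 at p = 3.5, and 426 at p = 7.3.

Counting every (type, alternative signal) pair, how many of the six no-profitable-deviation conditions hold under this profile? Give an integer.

5

Moderate-case (own payoff 290 − 29×3.5 = 188.5): to p=0 gives 146 → no gain ✓; to p=7.3 gives 426 − 29×7.3 = 214.3 → profitable ✗.
Weak-case (own payoff 146): to p=3.5 gives 290 − 59×3.5 = 83.5 → no gain ✓; to p=7.3 gives 426 − 59×7.3 = -4.7 → no gain ✓.
Strong-case (own payoff 426 − 10×7.3 = 353): to p=0 gives 146 → no gain ✓; to p=3.5 gives 290 − 10×3.5 = 255 → no gain ✓.
5 of the 6 constraints hold; not an equilibrium.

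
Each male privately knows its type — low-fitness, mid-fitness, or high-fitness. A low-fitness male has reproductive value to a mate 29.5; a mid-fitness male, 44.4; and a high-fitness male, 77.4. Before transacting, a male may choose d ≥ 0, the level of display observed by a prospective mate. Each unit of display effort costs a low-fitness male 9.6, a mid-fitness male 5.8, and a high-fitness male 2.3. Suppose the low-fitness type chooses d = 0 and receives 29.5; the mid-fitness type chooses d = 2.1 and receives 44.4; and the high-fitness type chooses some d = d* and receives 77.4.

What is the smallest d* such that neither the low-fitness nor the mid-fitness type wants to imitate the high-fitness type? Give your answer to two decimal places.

Mid-fitness type (on-path payoff 44.4 − 5.8×2.1 = 32.22) won't mimic when 32.22 ≥ 77.4 − 5.8·d*, i.e. d* ≥ 7.79.
Low-fitness type (on-path payoff 29.5) won't mimic when 29.5 ≥ 77.4 − 9.6·d*, i.e. d* ≥ 4.99.
Both must hold, so d* = max(4.99, 7.79) = 7.79. The mid-fitness type's constraint binds.

7.79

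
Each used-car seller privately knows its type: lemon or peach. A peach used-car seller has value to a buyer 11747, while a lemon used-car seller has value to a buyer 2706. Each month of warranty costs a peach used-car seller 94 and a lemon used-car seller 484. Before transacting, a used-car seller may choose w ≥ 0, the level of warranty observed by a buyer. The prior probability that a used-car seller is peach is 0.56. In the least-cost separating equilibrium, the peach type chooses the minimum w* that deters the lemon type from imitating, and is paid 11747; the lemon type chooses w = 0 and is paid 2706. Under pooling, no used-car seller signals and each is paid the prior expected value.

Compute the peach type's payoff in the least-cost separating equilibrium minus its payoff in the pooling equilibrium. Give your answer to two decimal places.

Least-cost separating signal: w* solves 2706 = 11747 − 484·w*, so w* = (11747 − 2706)/484 ≈ 18.6798.
Peach type's separating payoff: 11747 − 94 × w* = 11747 − 94 × (11747 − 2706)/484 = 11747 − 849854/484 ≈ 9991.1033.
Pooling payoff: 0.56 × 11747 + 0.44 × 2706 = 7768.96.
Difference: 9991.1033 − 7768.96 = 2222.1433, i.e. 2222.14 to two decimal places.
The peach type prefers to separate.

2222.14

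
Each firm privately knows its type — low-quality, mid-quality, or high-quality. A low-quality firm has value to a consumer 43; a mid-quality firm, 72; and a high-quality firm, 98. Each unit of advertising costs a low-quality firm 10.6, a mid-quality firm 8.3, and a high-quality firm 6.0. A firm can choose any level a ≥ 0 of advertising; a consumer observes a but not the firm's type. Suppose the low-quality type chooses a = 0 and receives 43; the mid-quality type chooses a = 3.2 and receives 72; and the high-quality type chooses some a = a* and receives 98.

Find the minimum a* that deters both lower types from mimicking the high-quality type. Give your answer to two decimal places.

6.33

Mid-quality type (on-path payoff 72 − 8.3×3.2 = 45.44) won't mimic when 45.44 ≥ 98 − 8.3·a*, i.e. a* ≥ 6.33.
Low-quality type (on-path payoff 43) won't mimic when 43 ≥ 98 − 10.6·a*, i.e. a* ≥ 5.19.
Both must hold, so a* = max(5.19, 6.33) = 6.33. The mid-quality type's constraint binds.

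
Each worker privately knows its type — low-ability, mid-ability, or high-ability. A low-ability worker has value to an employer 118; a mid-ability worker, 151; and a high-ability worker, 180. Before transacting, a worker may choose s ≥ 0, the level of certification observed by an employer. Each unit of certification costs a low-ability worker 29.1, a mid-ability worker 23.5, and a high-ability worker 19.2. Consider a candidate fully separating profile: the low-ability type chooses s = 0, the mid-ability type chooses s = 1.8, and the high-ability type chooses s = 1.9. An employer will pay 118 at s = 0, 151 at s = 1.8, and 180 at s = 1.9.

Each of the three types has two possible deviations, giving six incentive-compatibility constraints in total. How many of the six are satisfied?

Mid-ability (own payoff 151 − 23.5×1.8 = 108.7): to s=0 gives 118 → profitable ✗; to s=1.9 gives 180 − 23.5×1.9 = 135.35 → profitable ✗.
Low-ability (own payoff 118): to s=1.8 gives 151 − 29.1×1.8 = 98.62 → no gain ✓; to s=1.9 gives 180 − 29.1×1.9 = 124.71 → profitable ✗.
High-ability (own payoff 180 − 19.2×1.9 = 143.52): to s=0 gives 118 → no gain ✓; to s=1.8 gives 151 − 19.2×1.8 = 116.44 → no gain ✓.
3 of the 6 constraints hold; not an equilibrium.

3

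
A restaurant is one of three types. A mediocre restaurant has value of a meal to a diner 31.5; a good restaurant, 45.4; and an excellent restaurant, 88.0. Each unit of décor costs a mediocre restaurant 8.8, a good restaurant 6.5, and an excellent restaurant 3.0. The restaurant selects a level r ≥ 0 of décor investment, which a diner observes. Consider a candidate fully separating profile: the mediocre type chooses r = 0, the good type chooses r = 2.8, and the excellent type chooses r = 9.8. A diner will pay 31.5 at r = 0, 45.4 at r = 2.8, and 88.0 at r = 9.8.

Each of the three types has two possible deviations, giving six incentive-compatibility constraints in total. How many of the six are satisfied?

Mediocre (own payoff 31.5): to r=2.8 gives 45.4 − 8.8×2.8 = 20.76 → no gain ✓; to r=9.8 gives 88.0 − 8.8×9.8 = 1.76 → no gain ✓.
Excellent (own payoff 88.0 − 3.0×9.8 = 58.6): to r=0 gives 31.5 → no gain ✓; to r=2.8 gives 45.4 − 3.0×2.8 = 37 → no gain ✓.
Good (own payoff 45.4 − 6.5×2.8 = 27.2): to r=0 gives 31.5 → profitable ✗; to r=9.8 gives 88.0 − 6.5×9.8 = 24.3 → no gain ✓.
5 of the 6 constraints hold; not an equilibrium.

5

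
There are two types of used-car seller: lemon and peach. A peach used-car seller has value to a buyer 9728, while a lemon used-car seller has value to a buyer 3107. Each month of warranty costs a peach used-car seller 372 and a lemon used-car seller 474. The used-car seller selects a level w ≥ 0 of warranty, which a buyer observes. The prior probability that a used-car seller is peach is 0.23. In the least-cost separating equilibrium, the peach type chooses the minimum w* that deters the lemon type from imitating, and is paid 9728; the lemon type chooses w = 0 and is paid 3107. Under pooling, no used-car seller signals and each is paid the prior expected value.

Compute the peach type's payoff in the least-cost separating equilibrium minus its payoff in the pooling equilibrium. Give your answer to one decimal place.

Least-cost separating signal: w* solves 3107 = 9728 − 474·w*, so w* = (9728 − 3107)/474 ≈ 13.9684.
Peach type's separating payoff: 9728 − 372 × w* = 9728 − 372 × (9728 − 3107)/474 = 9728 − 2463012/474 ≈ 4531.772.
Pooling payoff: 0.23 × 9728 + 0.77 × 3107 = 4629.83.
Difference: 4531.772 − 4629.83 = -98.058, i.e. -98.1 to one decimal place.
The peach type would prefer the pooling outcome.

-98.1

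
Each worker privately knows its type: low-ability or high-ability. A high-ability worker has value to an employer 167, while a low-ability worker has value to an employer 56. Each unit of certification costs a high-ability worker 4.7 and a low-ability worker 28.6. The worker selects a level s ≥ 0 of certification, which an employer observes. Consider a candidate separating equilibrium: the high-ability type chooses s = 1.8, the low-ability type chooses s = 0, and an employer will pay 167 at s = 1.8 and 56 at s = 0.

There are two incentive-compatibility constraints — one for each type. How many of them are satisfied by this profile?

Low-ability type: stay at 0 → 56; mimic → 167 − 28.6 × 1.8 = 115.52. IC fails (56 < 115.52).
High-ability type: signal → 167 − 4.7 × 1.8 = 158.54; deviate to 0 → 56. IC holds (158.54 ≥ 56).
1 of 2 constraints hold, so this profile is not an equilibrium.

1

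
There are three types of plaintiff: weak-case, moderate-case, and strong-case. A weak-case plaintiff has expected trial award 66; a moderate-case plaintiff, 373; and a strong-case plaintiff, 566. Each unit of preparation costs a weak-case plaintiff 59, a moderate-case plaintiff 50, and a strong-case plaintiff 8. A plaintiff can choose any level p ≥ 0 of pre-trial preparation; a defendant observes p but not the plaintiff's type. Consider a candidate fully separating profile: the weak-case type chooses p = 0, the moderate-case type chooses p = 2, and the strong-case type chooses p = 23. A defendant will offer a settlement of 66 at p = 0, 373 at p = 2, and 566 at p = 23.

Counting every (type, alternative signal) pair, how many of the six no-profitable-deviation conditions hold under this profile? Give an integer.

Moderate-case (own payoff 373 − 50×2 = 273): to p=0 gives 66 → no gain ✓; to p=23 gives 566 − 50×23 = -584 → no gain ✓.
Strong-case (own payoff 566 − 8×23 = 382): to p=0 gives 66 → no gain ✓; to p=2 gives 373 − 8×2 = 357 → no gain ✓.
Weak-case (own payoff 66): to p=2 gives 373 − 59×2 = 255 → profitable ✗; to p=23 gives 566 − 59×23 = -791 → no gain ✓.
5 of the 6 constraints hold; not an equilibrium.

5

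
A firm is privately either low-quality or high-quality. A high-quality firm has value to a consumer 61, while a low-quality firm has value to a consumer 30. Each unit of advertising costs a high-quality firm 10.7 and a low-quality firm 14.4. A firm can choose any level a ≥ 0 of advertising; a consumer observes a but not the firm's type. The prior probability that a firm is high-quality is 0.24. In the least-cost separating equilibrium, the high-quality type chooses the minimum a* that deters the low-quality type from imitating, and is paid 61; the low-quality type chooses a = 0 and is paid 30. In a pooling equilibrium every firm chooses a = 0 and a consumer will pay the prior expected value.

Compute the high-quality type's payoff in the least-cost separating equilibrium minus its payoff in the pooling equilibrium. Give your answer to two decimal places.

Least-cost separating signal: a* solves 30 = 61 − 14.4·a*, so a* = (61 − 30)/14.4 ≈ 2.1528.
High-quality type's separating payoff: 61 − 10.7 × a* = 61 − 10.7 × (61 − 30)/14.4 = 61 − 331.7/14.4 ≈ 37.9653.
Pooling payoff: 0.24 × 61 + 0.76 × 30 = 37.44.
Difference: 37.9653 − 37.44 = 0.5253, i.e. 0.53 to two decimal places.
The high-quality type prefers to separate.

0.53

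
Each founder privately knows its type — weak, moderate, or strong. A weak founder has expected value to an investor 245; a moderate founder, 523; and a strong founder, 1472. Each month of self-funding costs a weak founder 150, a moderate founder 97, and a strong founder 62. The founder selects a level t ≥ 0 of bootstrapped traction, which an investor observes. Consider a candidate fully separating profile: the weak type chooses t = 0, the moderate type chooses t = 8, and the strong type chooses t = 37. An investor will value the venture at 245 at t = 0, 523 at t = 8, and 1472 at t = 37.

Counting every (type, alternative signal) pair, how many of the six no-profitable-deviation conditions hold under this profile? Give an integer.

Weak (own payoff 245): to t=8 gives 523 − 150×8 = -677 → no gain ✓; to t=37 gives 1472 − 150×37 = -4078 → no gain ✓.
Moderate (own payoff 523 − 97×8 = -253): to t=0 gives 245 → profitable ✗; to t=37 gives 1472 − 97×37 = -2117 → no gain ✓.
Strong (own payoff 1472 − 62×37 = -822): to t=0 gives 245 → profitable ✗; to t=8 gives 523 − 62×8 = 27 → profitable ✗.
3 of the 6 constraints hold; not an equilibrium.

3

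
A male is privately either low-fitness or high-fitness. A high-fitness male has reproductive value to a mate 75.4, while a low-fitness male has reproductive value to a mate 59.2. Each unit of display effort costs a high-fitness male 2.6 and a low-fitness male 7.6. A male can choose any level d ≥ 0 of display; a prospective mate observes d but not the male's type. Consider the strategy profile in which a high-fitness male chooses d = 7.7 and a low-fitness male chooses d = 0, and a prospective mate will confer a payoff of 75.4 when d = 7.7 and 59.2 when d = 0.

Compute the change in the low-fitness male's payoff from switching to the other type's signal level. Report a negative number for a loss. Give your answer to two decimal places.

Playing d = 0 the low-fitness male receives 59.2.
Deviating to d = 7.7 brings payment 75.4 at cost 7.6 × 7.7 = 58.52, netting 16.88.
Gain from deviating: 16.88 − 59.2 = -42.32.
The gain is negative, so the low-fitness type's incentive-compatibility constraint is satisfied.

-42.32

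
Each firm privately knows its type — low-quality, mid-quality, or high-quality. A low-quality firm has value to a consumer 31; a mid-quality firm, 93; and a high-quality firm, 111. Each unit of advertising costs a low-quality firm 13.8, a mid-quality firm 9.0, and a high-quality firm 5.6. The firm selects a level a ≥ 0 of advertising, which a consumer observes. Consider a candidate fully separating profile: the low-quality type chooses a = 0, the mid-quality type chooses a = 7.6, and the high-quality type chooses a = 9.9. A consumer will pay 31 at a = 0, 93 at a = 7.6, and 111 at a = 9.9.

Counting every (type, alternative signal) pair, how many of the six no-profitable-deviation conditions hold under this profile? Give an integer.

5

High-quality (own payoff 111 − 5.6×9.9 = 55.56): to a=0 gives 31 → no gain ✓; to a=7.6 gives 93 − 5.6×7.6 = 50.44 → no gain ✓.
Low-quality (own payoff 31): to a=7.6 gives 93 − 13.8×7.6 = -11.88 → no gain ✓; to a=9.9 gives 111 − 13.8×9.9 = -25.62 → no gain ✓.
Mid-quality (own payoff 93 − 9.0×7.6 = 24.6): to a=0 gives 31 → profitable ✗; to a=9.9 gives 111 − 9.0×9.9 = 21.9 → no gain ✓.
5 of the 6 constraints hold; not an equilibrium.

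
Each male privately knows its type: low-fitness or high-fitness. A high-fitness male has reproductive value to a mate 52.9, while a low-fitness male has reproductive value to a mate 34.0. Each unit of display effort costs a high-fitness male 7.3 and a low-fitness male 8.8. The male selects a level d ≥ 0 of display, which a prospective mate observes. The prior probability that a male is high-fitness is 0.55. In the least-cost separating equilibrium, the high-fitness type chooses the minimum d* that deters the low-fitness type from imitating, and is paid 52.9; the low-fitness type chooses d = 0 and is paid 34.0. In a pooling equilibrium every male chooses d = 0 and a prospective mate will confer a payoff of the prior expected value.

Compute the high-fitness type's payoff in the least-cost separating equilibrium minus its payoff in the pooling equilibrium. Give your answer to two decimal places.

-7.17

Least-cost separating signal: d* solves 34.0 = 52.9 − 8.8·d*, so d* = (52.9 − 34.0)/8.8 ≈ 2.1477.
High-fitness type's separating payoff: 52.9 − 7.3 × d* = 52.9 − 7.3 × (52.9 − 34.0)/8.8 = 52.9 − 137.97/8.8 ≈ 37.2216.
Pooling payoff: 0.55 × 52.9 + 0.45 × 34.0 = 44.395.
Difference: 37.2216 − 44.395 = -7.1734, i.e. -7.17 to two decimal places.
The high-fitness type would prefer the pooling outcome.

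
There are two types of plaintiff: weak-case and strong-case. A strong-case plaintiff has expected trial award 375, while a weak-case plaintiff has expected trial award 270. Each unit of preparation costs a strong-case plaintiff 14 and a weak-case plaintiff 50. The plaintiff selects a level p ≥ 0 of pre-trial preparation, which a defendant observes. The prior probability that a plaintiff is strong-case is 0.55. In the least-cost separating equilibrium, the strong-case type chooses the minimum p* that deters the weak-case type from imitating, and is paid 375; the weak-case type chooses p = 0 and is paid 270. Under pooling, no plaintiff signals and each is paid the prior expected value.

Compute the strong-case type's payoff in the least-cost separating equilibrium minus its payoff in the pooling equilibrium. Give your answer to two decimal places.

17.85

Least-cost separating signal: p* solves 270 = 375 − 50·p*, so p* = (375 − 270)/50 = 2.1.
Strong-case type's separating payoff: 375 − 14 × p* = 375 − 14 × (375 − 270)/50 = 375 − 1470/50 = 345.6.
Pooling payoff: 0.55 × 375 + 0.45 × 270 = 327.75.
Difference: 345.6 − 327.75 = 17.85.
The strong-case type prefers to separate.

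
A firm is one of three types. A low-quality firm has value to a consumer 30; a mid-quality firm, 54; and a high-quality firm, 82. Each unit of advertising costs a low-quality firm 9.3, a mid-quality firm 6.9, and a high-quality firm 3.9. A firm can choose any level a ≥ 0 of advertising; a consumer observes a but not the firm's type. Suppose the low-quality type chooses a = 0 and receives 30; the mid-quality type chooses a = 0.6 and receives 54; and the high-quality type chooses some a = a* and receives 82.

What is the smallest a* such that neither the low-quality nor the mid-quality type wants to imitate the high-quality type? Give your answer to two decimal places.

Mid-quality type (on-path payoff 54 − 6.9×0.6 = 49.86) won't mimic when 49.86 ≥ 82 − 6.9·a*, i.e. a* ≥ 4.66.
Low-quality type (on-path payoff 30) won't mimic when 30 ≥ 82 − 9.3·a*, i.e. a* ≥ 5.59.
Both must hold, so a* = max(5.59, 4.66) = 5.59. The low-quality type's constraint binds.

5.59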